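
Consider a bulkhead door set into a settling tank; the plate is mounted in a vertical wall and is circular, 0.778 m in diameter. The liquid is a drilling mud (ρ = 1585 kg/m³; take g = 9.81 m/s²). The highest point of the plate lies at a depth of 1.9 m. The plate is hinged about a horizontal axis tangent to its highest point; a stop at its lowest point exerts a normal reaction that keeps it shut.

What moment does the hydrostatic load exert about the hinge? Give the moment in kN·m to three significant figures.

M ≈ 6.86 kN·m

γ = ρg = 1585 × 9.81 / 1000 = 15.54885 kN/m³.
The centroid is at the centre, 0.389 m below the top of the plate, so the centroid depth is h_c = 1.9 + 0.389 = 2.289 m.
A = π(0.389)² = 0.475389 m².
Resultant F = γ·h_c·A = 15.54885 × 2.289 × 0.475389 = 16.9197 kN.
I_c = πr⁴/4 = π × 0.389⁴/4 = 0.0179841 m⁴.
Centre of pressure: y_p = y_c + I_c/(y_c·A) = 2.289 + 0.0179841/(2.289 × 0.475389) = 2.289 + 0.016527 = 2.30553 m along the plane.
The resultant acts 0.389 + 0.016527 = 0.405527 m (along the plate) below the hinge at the top edge, so the moment about the hinge is M = F × 0.405527 = 16.9197 × 0.405527 = 6.8614 kN·m.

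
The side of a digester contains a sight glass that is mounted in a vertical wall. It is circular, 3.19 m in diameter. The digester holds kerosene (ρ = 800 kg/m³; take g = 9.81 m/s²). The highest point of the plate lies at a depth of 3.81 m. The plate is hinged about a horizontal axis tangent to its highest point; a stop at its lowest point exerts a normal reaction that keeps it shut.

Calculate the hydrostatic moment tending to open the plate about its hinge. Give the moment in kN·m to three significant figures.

M ≈ 581 kN·m

γ = ρg = 800 × 9.81 / 1000 = 7.848 kN/m³.
The centroid is at the centre, 1.595 m below the top of the plate, so the centroid depth is h_c = 3.81 + 1.595 = 5.405 m.
A = π(1.595)² = 7.99229 m².
Resultant F = γ·h_c·A = 7.848 × 5.405 × 7.99229 = 339.02 kN.
I_c = πr⁴/4 = π × 1.595⁴/4 = 5.08315 m⁴.
Centre of pressure: y_p = y_c + I_c/(y_c·A) = 5.405 + 5.08315/(5.405 × 7.99229) = 5.405 + 0.11767 = 5.52267 m along the plane.
The resultant acts 1.595 + 0.11767 = 1.71267 m (along the plate) below the hinge at the top edge, so the moment about the hinge is M = F × 1.71267 = 339.02 × 1.71267 = 580.629 kN·m.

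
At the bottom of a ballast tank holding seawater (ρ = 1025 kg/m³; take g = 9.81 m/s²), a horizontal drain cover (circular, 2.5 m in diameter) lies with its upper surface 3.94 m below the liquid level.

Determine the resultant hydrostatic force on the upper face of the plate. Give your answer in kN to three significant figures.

F ≈ 194 kN

γ = ρg = 1025 × 9.81 / 1000 = 10.05525 kN/m³.
The plate is horizontal, so pressure is uniform at p = γ·h = 10.05525 × 3.94 = 39.6177 kN/m².
A = π(1.25)² = 4.90874 m².
F = p·A = 39.6177 × 4.90874 = 194.473 kN.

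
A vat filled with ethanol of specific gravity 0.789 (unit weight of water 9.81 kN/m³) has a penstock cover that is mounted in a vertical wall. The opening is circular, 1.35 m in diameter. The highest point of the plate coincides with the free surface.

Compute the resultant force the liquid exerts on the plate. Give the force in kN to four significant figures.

F ≈ 7.478 kN

γ = 0.789 × 9.81 = 7.74009 kN/m³.
The centroid is at the centre, 0.675 m below the top of the plate, so the centroid depth is h_c = 0.675 m.
A = π(0.675)² = 1.43139 m².
Resultant F = γ·h_c·A = 7.74009 × 0.675 × 1.43139 = 7.47838 kN.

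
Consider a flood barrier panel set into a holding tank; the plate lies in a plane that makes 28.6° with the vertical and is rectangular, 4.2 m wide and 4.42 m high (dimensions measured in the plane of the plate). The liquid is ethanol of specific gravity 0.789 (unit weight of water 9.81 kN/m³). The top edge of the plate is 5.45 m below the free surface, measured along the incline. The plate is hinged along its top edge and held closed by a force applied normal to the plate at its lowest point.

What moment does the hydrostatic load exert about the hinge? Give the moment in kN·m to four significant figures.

γ = 0.789 × 9.81 = 7.74009 kN/m³.
The plate makes 28.6° with the vertical, i.e. θ = 90° − 28.6° = 61.4° to the horizontal. Measuring y along the incline from the free-surface line, vertical depth h = y·sinθ with sinθ = 0.877983.
The centroid lies 4.42/2 = 2.21 m below the top edge, so y_c = 5.45 + 2.21 = 7.66 m and h_c = 7.66 × 0.877983 = 6.72535 m.
A = 4.2 × 4.42 = 18.564 m².
Resultant F = γ·h_c·A = 7.74009 × 6.72535 × 18.564 = 966.346 kN.
I_c = b·h³/12 = 4.2 × 4.42³/12 = 30.2228 m⁴.
Centre of pressure: y_p = y_c + I_c/(y_c·A) = 7.66 + 30.2228/(7.66 × 18.564) = 7.66 + 0.212537 = 7.87254 m along the plane.
The resultant acts 2.21 + 0.212537 = 2.42254 m (along the plate) below the hinge at the top edge, so the moment about the hinge is M = F × 2.42254 = 966.346 × 2.42254 = 2341.01 kN·m.

M ≈ 2341 kN·m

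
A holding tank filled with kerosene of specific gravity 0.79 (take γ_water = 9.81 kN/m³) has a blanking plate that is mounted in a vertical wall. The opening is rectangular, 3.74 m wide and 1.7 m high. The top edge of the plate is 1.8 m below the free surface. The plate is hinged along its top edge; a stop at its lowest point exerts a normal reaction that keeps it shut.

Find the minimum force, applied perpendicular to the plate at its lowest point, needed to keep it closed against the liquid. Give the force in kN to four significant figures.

P ≈ 72.27 kN

γ = 0.79 × 9.81 = 7.7499 kN/m³.
The centroid lies 1.7/2 = 0.85 m below the top edge, so the centroid depth is h_c = 1.8 + 0.85 = 2.65 m.
A = 3.74 × 1.7 = 6.358 m².
Resultant F = γ·h_c·A = 7.7499 × 2.65 × 6.358 = 130.576 kN.
I_c = b·h³/12 = 3.74 × 1.7³/12 = 1.53122 m⁴.
Centre of pressure: y_p = y_c + I_c/(y_c·A) = 2.65 + 1.53122/(2.65 × 6.358) = 2.65 + 0.0908806 = 2.74088 m along the plane.
The resultant acts 0.85 + 0.0908806 = 0.940881 m (along the plate) below the hinge at the top edge, so the moment about the hinge is M = F × 0.940881 = 130.576 × 0.940881 = 122.856 kN·m.
A normal force at the bottom, 1.7 m from the hinge, must supply this moment: P = 122.856/1.7 = 72.2682 kN.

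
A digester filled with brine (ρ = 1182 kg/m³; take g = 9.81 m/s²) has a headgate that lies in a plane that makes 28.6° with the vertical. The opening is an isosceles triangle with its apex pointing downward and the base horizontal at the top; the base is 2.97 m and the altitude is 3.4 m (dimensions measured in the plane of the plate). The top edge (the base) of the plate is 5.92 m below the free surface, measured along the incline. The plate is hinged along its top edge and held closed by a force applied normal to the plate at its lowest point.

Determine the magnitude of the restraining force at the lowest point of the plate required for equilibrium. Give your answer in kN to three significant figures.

P ≈ 131 kN

γ = ρg = 1182 × 9.81 / 1000 = 11.59542 kN/m³.
The plate makes 28.6° with the vertical, i.e. θ = 90° − 28.6° = 61.4° to the horizontal. Measuring y along the incline from the free-surface line, vertical depth h = y·sinθ with sinθ = 0.877983.
With the apex down, the centroid sits h/3 = 3.4/3 = 1.13333 m below the base (the top edge), so y_c = 5.92 + 1.13333 = 7.05333 m and h_c = 7.05333 × 0.877983 = 6.1927 m.
A = ½ × 2.97 × 3.4 = 5.049 m².
Resultant F = γ·h_c·A = 11.59542 × 6.1927 × 5.049 = 362.553 kN.
I_c = b·h³/36 = 2.97 × 3.4³/36 = 3.24258 m⁴.
Centre of pressure: y_p = y_c + I_c/(y_c·A) = 7.05333 + 3.24258/(7.05333 × 5.049) = 7.05333 + 0.0910523 = 7.14438 m along the plane.
The resultant acts 1.13333 + 0.0910523 = 1.22438 m (along the plate) below the hinge at the top edge, so the moment about the hinge is M = F × 1.22438 = 362.553 × 1.22438 = 443.903 kN·m.
A normal force at the bottom, 3.4 m from the hinge, must supply this moment: P = 443.903/3.4 = 130.56 kN.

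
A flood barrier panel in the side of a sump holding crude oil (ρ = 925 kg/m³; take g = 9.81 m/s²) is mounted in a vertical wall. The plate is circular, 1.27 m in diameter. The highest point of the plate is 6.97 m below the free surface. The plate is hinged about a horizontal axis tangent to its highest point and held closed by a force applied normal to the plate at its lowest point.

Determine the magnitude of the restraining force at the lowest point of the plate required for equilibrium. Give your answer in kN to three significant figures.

γ = ρg = 925 × 9.81 / 1000 = 9.07425 kN/m³.
The centroid is at the centre, 0.635 m below the top of the plate, so the centroid depth is h_c = 6.97 + 0.635 = 7.605 m.
A = π(0.635)² = 1.26677 m².
Resultant F = γ·h_c·A = 9.07425 × 7.605 × 1.26677 = 87.4194 kN.
I_c = πr⁴/4 = π × 0.635⁴/4 = 0.127698 m⁴.
Centre of pressure: y_p = y_c + I_c/(y_c·A) = 7.605 + 0.127698/(7.605 × 1.26677) = 7.605 + 0.0132552 = 7.61826 m along the plane.
The resultant acts 0.635 + 0.0132552 = 0.648255 m (along the plate) below the hinge at the top edge, so the moment about the hinge is M = F × 0.648255 = 87.4194 × 0.648255 = 56.6701 kN·m.
A normal force at the bottom, 1.27 m from the hinge, must supply this moment: P = 56.6701/1.27 = 44.6221 kN.

P ≈ 44.6 kN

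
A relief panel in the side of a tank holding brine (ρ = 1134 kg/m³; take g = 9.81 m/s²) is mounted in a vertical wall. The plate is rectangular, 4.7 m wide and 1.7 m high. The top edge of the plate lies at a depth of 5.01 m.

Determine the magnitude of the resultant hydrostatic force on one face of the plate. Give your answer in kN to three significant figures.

γ = ρg = 1134 × 9.81 / 1000 = 11.12454 kN/m³.
The centroid lies 1.7/2 = 0.85 m below the top edge, so the centroid depth is h_c = 5.01 + 0.85 = 5.86 m.
A = 4.7 × 1.7 = 7.99 m².
Resultant F = γ·h_c·A = 11.12454 × 5.86 × 7.99 = 520.867 kN.

F ≈ 521 kN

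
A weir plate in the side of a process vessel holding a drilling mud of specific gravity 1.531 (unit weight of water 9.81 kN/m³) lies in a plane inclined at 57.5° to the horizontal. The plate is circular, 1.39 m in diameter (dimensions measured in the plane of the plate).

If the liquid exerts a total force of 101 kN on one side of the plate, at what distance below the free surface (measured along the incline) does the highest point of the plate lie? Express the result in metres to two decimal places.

y_top ≈ 4.56 m

γ = 1.531 × 9.81 = 15.01911 kN/m³.
A = π(0.695)² = 1.51747 m².
From F = γ·h_c·A, the centroid depth is h_c = 101/(15.01911 × 1.51747) = 4.43156 m.
Let θ = 57.5° be the plate's angle to the horizontal; measure y along the incline from where the plane meets the free surface. Vertical depth h = y·sinθ with sinθ = 0.843391.
Along the incline, y_c = h_c/sinθ = 4.43156/0.843391 = 5.25445 m.
The centroid is at the centre, 0.695 m below the top of the plate, so the highest point sits at y_top = 5.25445 − 0.695 = 4.55945 m along the incline.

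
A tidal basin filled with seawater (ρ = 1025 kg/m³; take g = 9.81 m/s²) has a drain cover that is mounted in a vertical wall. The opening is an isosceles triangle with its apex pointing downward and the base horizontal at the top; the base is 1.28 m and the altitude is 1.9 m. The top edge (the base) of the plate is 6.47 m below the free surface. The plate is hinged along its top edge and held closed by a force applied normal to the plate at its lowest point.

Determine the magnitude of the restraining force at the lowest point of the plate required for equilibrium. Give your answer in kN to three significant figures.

γ = ρg = 1025 × 9.81 / 1000 = 10.05525 kN/m³.
With the apex down, the centroid sits h/3 = 1.9/3 = 0.633333 m below the base (the top edge), so the centroid depth is h_c = 6.47 + 0.633333 = 7.10333 m.
A = ½ × 1.28 × 1.9 = 1.216 m².
Resultant F = γ·h_c·A = 10.05525 × 7.10333 × 1.216 = 86.8537 kN.
I_c = b·h³/36 = 1.28 × 1.9³/36 = 0.243876 m⁴.
Centre of pressure: y_p = y_c + I_c/(y_c·A) = 7.10333 + 0.243876/(7.10333 × 1.216) = 7.10333 + 0.0282341 = 7.13156 m along the plane.
The resultant acts 0.633333 + 0.0282341 = 0.661567 m (along the plate) below the hinge at the top edge, so the moment about the hinge is M = F × 0.661567 = 86.8537 × 0.661567 = 57.4595 kN·m.
A normal force at the bottom, 1.9 m from the hinge, must supply this moment: P = 57.4595/1.9 = 30.2418 kN.

P ≈ 30.2 kN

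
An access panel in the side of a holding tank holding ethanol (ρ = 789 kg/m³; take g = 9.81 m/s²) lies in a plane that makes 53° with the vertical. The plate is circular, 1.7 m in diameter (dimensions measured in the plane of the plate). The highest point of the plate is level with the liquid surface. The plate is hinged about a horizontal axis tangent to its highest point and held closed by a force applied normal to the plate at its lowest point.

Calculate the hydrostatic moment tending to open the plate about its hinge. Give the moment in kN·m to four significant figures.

γ = ρg = 789 × 9.81 / 1000 = 7.74009 kN/m³.
The plate makes 53° with the vertical, i.e. θ = 90° − 53° = 37° to the horizontal. Measuring y along the incline from the free-surface line, vertical depth h = y·sinθ with sinθ = 0.601815.
The centroid is at the centre, 0.85 m below the top of the plate, so y_c = 0.85 m and h_c = 0.85 × 0.601815 = 0.511543 m.
A = π(0.85)² = 2.2698 m².
Resultant F = γ·h_c·A = 7.74009 × 0.511543 × 2.2698 = 8.98702 kN.
I_c = πr⁴/4 = π × 0.85⁴/4 = 0.409983 m⁴.
Centre of pressure: y_p = y_c + I_c/(y_c·A) = 0.85 + 0.409983/(0.85 × 2.2698) = 0.85 + 0.2125 = 1.0625 m along the plane.
The resultant acts 0.85 + 0.2125 = 1.0625 m (along the plate) below the hinge at the top edge, so the moment about the hinge is M = F × 1.0625 = 8.98702 × 1.0625 = 9.54871 kN·m.

M ≈ 9.549 kN·m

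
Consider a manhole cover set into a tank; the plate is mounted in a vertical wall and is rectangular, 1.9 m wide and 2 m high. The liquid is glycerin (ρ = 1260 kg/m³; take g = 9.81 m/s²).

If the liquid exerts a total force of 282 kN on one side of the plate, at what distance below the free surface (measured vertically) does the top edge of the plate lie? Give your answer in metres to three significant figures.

d_top ≈ 5.00 m

γ = ρg = 1260 × 9.81 / 1000 = 12.3606 kN/m³.
A = 1.9 × 2 = 3.8 m².
From F = γ·h_c·A, the centroid depth is h_c = 282/(12.3606 × 3.8) = 6.0038 m.
The centroid lies 2/2 = 1 m below the top edge, so the top edge sits at h_top = 6.0038 − 1 = 5.0038 m below the surface.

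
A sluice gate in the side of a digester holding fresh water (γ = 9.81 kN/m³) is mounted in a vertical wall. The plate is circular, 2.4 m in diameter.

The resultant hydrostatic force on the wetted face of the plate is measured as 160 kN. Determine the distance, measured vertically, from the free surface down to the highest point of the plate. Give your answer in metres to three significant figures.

γ = 9.81 kN/m³.
A = π(1.2)² = 4.52389 m².
From F = γ·h_c·A, the centroid depth is h_c = 160/(9.81 × 4.52389) = 3.60528 m.
The centroid is at the centre, 1.2 m below the top of the plate, so the highest point sits at h_top = 3.60528 − 1.2 = 2.40528 m below the surface.

d_top ≈ 2.41 m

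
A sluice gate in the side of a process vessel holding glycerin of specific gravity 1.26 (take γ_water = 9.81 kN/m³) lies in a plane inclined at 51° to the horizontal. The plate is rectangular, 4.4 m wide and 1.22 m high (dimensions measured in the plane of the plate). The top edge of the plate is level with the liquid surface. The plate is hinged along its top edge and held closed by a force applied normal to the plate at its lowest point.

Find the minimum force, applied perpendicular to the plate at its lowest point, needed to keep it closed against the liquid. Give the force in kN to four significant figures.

γ = 1.26 × 9.81 = 12.3606 kN/m³.
Let θ = 51° be the plate's angle to the horizontal; measure y along the incline from where the plane meets the free surface. Vertical depth h = y·sinθ with sinθ = 0.777146.
The centroid lies 1.22/2 = 0.61 m below the top edge, so y_c = 0.61 m and h_c = 0.61 × 0.777146 = 0.474059 m.
A = 4.4 × 1.22 = 5.368 m².
Resultant F = γ·h_c·A = 12.3606 × 0.474059 × 5.368 = 31.4546 kN.
I_c = b·h³/12 = 4.4 × 1.22³/12 = 0.665811 m⁴.
Centre of pressure: y_p = y_c + I_c/(y_c·A) = 0.61 + 0.665811/(0.61 × 5.368) = 0.61 + 0.203333 = 0.813333 m along the plane.
The resultant acts 0.61 + 0.203333 = 0.813333 m (along the plate) below the hinge at the top edge, so the moment about the hinge is M = F × 0.813333 = 31.4546 × 0.813333 = 25.5831 kN·m.
A normal force at the bottom, 1.22 m from the hinge, must supply this moment: P = 25.5831/1.22 = 20.9698 kN.

P ≈ 20.97 kN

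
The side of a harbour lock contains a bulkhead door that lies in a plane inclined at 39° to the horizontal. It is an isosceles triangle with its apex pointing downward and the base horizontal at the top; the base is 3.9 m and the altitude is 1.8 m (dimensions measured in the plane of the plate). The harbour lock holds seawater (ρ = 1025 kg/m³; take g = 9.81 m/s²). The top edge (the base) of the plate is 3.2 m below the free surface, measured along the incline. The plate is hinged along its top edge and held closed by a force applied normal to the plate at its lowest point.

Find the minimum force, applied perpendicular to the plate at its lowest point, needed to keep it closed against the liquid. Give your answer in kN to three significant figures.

γ = ρg = 1025 × 9.81 / 1000 = 10.05525 kN/m³.
Let θ = 39° be the plate's angle to the horizontal; measure y along the incline from where the plane meets the free surface. Vertical depth h = y·sinθ with sinθ = 0.629320.
With the apex down, the centroid sits h/3 = 1.8/3 = 0.6 m below the base (the top edge), so y_c = 3.2 + 0.6 = 3.8 m and h_c = 3.8 × 0.629320 = 2.39142 m.
A = ½ × 3.9 × 1.8 = 3.51 m².
Resultant F = γ·h_c·A = 10.05525 × 2.39142 × 3.51 = 84.4026 kN.
I_c = b·h³/36 = 3.9 × 1.8³/36 = 0.6318 m⁴.
Centre of pressure: y_p = y_c + I_c/(y_c·A) = 3.8 + 0.6318/(3.8 × 3.51) = 3.8 + 0.0473684 = 3.84737 m along the plane.
The resultant acts 0.6 + 0.0473684 = 0.647368 m (along the plate) below the hinge at the top edge, so the moment about the hinge is M = F × 0.647368 = 84.4026 × 0.647368 = 54.6395 kN·m.
A normal force at the bottom, 1.8 m from the hinge, must supply this moment: P = 54.6395/1.8 = 30.3553 kN.

P ≈ 30.4 kN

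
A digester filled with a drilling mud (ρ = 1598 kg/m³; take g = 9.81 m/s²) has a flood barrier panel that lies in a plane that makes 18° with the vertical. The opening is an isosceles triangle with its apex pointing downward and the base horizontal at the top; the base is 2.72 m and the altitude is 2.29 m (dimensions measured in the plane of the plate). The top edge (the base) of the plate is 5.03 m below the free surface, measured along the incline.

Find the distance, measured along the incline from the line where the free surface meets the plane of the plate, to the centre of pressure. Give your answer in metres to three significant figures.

γ = ρg = 1598 × 9.81 / 1000 = 15.67638 kN/m³.
The plate makes 18° with the vertical, i.e. θ = 90° − 18° = 72° to the horizontal. Measuring y along the incline from the free-surface line, vertical depth h = y·sinθ with sinθ = 0.951057.
With the apex down, the centroid sits h/3 = 2.29/3 = 0.763333 m below the base (the top edge), so y_c = 5.03 + 0.763333 = 5.79333 m and h_c = 5.79333 × 0.951057 = 5.50979 m.
A = ½ × 2.72 × 2.29 = 3.1144 m².
Resultant F = γ·h_c·A = 15.67638 × 5.50979 × 3.1144 = 269.002 kN.
I_c = b·h³/36 = 2.72 × 2.29³/36 = 0.907346 m⁴.
Centre of pressure: y_p = y_c + I_c/(y_c·A) = 5.79333 + 0.907346/(5.79333 × 3.1144) = 5.79333 + 0.0502887 = 5.84362 m along the plane.

y_p = 5.84 m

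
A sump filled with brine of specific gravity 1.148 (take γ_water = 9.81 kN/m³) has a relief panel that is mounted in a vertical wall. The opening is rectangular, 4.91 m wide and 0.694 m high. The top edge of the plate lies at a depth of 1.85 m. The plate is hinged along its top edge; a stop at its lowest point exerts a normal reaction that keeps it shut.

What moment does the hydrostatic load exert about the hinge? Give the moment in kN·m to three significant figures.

M ≈ 30.8 kN·m

γ = 1.148 × 9.81 = 11.26188 kN/m³.
The centroid lies 0.694/2 = 0.347 m below the top edge, so the centroid depth is h_c = 1.85 + 0.347 = 2.197 m.
A = 4.91 × 0.694 = 3.40754 m².
Resultant F = γ·h_c·A = 11.26188 × 2.197 × 3.40754 = 84.3105 kN.
I_c = b·h³/12 = 4.91 × 0.694³/12 = 0.136766 m⁴.
Centre of pressure: y_p = y_c + I_c/(y_c·A) = 2.197 + 0.136766/(2.197 × 3.40754) = 2.197 + 0.0182687 = 2.21527 m along the plane.
The resultant acts 0.347 + 0.0182687 = 0.365269 m (along the plate) below the hinge at the top edge, so the moment about the hinge is M = F × 0.365269 = 84.3105 × 0.365269 = 30.796 kN·m.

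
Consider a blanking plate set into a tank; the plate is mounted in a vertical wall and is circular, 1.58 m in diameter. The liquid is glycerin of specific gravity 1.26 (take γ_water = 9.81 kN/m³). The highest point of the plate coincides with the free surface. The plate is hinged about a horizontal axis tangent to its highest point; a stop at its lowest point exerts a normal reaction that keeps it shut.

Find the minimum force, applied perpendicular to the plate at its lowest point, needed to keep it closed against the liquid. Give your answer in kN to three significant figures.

γ = 1.26 × 9.81 = 12.3606 kN/m³.
The centroid is at the centre, 0.79 m below the top of the plate, so the centroid depth is h_c = 0.79 m.
A = π(0.79)² = 1.96067 m².
Resultant F = γ·h_c·A = 12.3606 × 0.79 × 1.96067 = 19.1457 kN.
I_c = πr⁴/4 = π × 0.79⁴/4 = 0.305913 m⁴.
Centre of pressure: y_p = y_c + I_c/(y_c·A) = 0.79 + 0.305913/(0.79 × 1.96067) = 0.79 + 0.1975 = 0.9875 m along the plane.
The resultant acts 0.79 + 0.1975 = 0.9875 m (along the plate) below the hinge at the top edge, so the moment about the hinge is M = F × 0.9875 = 19.1457 × 0.9875 = 18.9064 kN·m.
A normal force at the bottom, 1.58 m from the hinge, must supply this moment: P = 18.9064/1.58 = 11.9661 kN.

P ≈ 12.0 kN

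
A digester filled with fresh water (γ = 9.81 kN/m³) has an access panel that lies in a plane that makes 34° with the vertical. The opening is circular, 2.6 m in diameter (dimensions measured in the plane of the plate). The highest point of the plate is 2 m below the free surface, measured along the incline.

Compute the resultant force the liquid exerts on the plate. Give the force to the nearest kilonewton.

F ≈ 142 kN

γ = 9.81 kN/m³.
The plate makes 34° with the vertical, i.e. θ = 90° − 34° = 56° to the horizontal. Measuring y along the incline from the free-surface line, vertical depth h = y·sinθ with sinθ = 0.829038.
The centroid is at the centre, 1.3 m below the top of the plate, so y_c = 2 + 1.3 = 3.3 m and h_c = 3.3 × 0.829038 = 2.73583 m.
A = π(1.3)² = 5.30929 m².
Resultant F = γ·h_c·A = 9.81 × 2.73583 × 5.30929 = 142.493 kN.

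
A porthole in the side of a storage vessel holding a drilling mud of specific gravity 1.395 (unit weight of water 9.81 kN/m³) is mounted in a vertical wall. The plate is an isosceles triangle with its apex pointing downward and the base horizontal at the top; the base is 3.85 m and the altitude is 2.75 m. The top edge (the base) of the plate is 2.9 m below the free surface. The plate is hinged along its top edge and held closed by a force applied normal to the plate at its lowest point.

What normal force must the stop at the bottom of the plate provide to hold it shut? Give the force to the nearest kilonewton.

γ = 1.395 × 9.81 = 13.68495 kN/m³.
With the apex down, the centroid sits h/3 = 2.75/3 = 0.916667 m below the base (the top edge), so the centroid depth is h_c = 2.9 + 0.916667 = 3.81667 m.
A = ½ × 3.85 × 2.75 = 5.29375 m².
Resultant F = γ·h_c·A = 13.68495 × 3.81667 × 5.29375 = 276.498 kN.
I_c = b·h³/36 = 3.85 × 2.75³/36 = 2.22411 m⁴.
Centre of pressure: y_p = y_c + I_c/(y_c·A) = 3.81667 + 2.22411/(3.81667 × 5.29375) = 3.81667 + 0.11008 = 3.92675 m along the plane.
The resultant acts 0.916667 + 0.11008 = 1.02675 m (along the plate) below the hinge at the top edge, so the moment about the hinge is M = F × 1.02675 = 276.498 × 1.02675 = 283.894 kN·m.
A normal force at the bottom, 2.75 m from the hinge, must supply this moment: P = 283.894/2.75 = 103.234 kN.

P ≈ 103 kN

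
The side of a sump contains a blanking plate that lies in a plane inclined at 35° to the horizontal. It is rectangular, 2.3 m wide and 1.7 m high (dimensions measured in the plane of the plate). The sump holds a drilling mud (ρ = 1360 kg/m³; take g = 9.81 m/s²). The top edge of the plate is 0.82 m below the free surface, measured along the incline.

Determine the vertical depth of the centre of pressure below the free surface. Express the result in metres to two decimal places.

h_p = 1.04 m

γ = ρg = 1360 × 9.81 / 1000 = 13.3416 kN/m³.
Let θ = 35° be the plate's angle to the horizontal; measure y along the incline from where the plane meets the free surface. Vertical depth h = y·sinθ with sinθ = 0.573576.
The centroid lies 1.7/2 = 0.85 m below the top edge, so y_c = 0.82 + 0.85 = 1.67 m and h_c = 1.67 × 0.573576 = 0.957872 m.
A = 2.3 × 1.7 = 3.91 m².
Resultant F = γ·h_c·A = 13.3416 × 0.957872 × 3.91 = 49.968 kN.
I_c = b·h³/12 = 2.3 × 1.7³/12 = 0.941658 m⁴.
Centre of pressure: y_p = y_c + I_c/(y_c·A) = 1.67 + 0.941658/(1.67 × 3.91) = 1.67 + 0.144212 = 1.81421 m along the plane.
Vertically, h_p = y_p·sinθ = 1.81421 × 0.573576 = 1.04059 m.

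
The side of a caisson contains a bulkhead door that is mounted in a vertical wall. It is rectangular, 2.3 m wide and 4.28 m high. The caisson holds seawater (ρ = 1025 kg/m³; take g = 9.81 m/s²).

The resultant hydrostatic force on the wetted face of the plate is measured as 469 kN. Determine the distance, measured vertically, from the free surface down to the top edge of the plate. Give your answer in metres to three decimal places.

γ = ρg = 1025 × 9.81 / 1000 = 10.05525 kN/m³.
A = 2.3 × 4.28 = 9.844 m².
From F = γ·h_c·A, the centroid depth is h_c = 469/(10.05525 × 9.844) = 4.73815 m.
The centroid lies 4.28/2 = 2.14 m below the top edge, so the top edge sits at h_top = 4.73815 − 2.14 = 2.59815 m below the surface.

d_top ≈ 2.598 m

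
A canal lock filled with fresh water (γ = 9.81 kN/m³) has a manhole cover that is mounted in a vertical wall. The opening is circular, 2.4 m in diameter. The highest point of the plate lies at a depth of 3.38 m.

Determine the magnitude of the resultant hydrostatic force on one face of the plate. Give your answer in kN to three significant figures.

γ = 9.81 kN/m³.
The centroid is at the centre, 1.2 m below the top of the plate, so the centroid depth is h_c = 3.38 + 1.2 = 4.58 m.
A = π(1.2)² = 4.52389 m².
Resultant F = γ·h_c·A = 9.81 × 4.58 × 4.52389 = 203.257 kN.

F ≈ 203 kN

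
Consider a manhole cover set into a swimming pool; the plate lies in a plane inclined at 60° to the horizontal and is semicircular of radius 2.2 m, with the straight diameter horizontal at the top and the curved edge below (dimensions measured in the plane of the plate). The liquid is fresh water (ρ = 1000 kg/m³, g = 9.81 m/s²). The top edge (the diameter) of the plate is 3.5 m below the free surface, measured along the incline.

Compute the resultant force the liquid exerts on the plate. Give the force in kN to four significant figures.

γ = ρg = 1000 × 9.81 = 9810 N/m³ = 9.81 kN/m³.
Let θ = 60° be the plate's angle to the horizontal; measure y along the incline from where the plane meets the free surface. Vertical depth h = y·sinθ with sinθ = 0.866025.
The centroid of a semicircle lies 4r/(3π) = 0.933709 m from the diameter, here below the top edge, so y_c = 3.5 + 0.933709 = 4.43371 m and h_c = 4.43371 × 0.866025 = 3.8397 m.
A = πr²/2 = π × 2.2²/2 = 7.60265 m².
Resultant F = γ·h_c·A = 9.81 × 3.8397 × 7.60265 = 286.372 kN.

F ≈ 286.4 kN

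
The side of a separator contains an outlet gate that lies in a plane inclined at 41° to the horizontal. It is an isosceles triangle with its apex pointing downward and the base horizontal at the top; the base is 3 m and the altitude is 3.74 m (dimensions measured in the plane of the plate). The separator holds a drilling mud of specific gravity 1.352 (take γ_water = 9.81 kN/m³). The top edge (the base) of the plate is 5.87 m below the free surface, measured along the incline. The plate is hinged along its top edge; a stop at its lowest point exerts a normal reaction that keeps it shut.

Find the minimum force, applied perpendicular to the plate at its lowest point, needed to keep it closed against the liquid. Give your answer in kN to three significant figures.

P ≈ 126 kN

γ = 1.352 × 9.81 = 13.26312 kN/m³.
Let θ = 41° be the plate's angle to the horizontal; measure y along the incline from where the plane meets the free surface. Vertical depth h = y·sinθ with sinθ = 0.656059.
With the apex down, the centroid sits h/3 = 3.74/3 = 1.24667 m below the base (the top edge), so y_c = 5.87 + 1.24667 = 7.11667 m and h_c = 7.11667 × 0.656059 = 4.66896 m.
A = ½ × 3 × 3.74 = 5.61 m².
Resultant F = γ·h_c·A = 13.26312 × 4.66896 × 5.61 = 347.399 kN.
I_c = b·h³/36 = 3 × 3.74³/36 = 4.35947 m⁴.
Centre of pressure: y_p = y_c + I_c/(y_c·A) = 7.11667 + 4.35947/(7.11667 × 5.61) = 7.11667 + 0.109193 = 7.22586 m along the plane.
The resultant acts 1.24667 + 0.109193 = 1.35586 m (along the plate) below the hinge at the top edge, so the moment about the hinge is M = F × 1.35586 = 347.399 × 1.35586 = 471.024 kN·m.
A normal force at the bottom, 3.74 m from the hinge, must supply this moment: P = 471.024/3.74 = 125.942 kN.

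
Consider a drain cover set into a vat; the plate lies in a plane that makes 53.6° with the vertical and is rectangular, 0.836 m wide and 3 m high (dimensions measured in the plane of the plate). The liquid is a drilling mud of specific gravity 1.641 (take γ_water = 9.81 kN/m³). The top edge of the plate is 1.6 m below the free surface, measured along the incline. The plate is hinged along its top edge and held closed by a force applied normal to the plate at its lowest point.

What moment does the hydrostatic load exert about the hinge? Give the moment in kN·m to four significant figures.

M ≈ 129.4 kN·m

γ = 1.641 × 9.81 = 16.09821 kN/m³.
The plate makes 53.6° with the vertical, i.e. θ = 90° − 53.6° = 36.4° to the horizontal. Measuring y along the incline from the free-surface line, vertical depth h = y·sinθ with sinθ = 0.593419.
The centroid lies 3/2 = 1.5 m below the top edge, so y_c = 1.6 + 1.5 = 3.1 m and h_c = 3.1 × 0.593419 = 1.8396 m.
A = 0.836 × 3 = 2.508 m².
Resultant F = γ·h_c·A = 16.09821 × 1.8396 × 2.508 = 74.2726 kN.
I_c = b·h³/12 = 0.836 × 3³/12 = 1.881 m⁴.
Centre of pressure: y_p = y_c + I_c/(y_c·A) = 3.1 + 1.881/(3.1 × 2.508) = 3.1 + 0.241935 = 3.34194 m along the plane.
The resultant acts 1.5 + 0.241935 = 1.74194 m (along the plate) below the hinge at the top edge, so the moment about the hinge is M = F × 1.74194 = 74.2726 × 1.74194 = 129.378 kN·m.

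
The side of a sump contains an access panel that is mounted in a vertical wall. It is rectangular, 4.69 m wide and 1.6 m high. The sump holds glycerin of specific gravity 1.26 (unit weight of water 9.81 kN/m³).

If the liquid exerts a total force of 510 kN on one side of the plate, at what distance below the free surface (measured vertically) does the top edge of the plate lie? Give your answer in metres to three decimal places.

d_top ≈ 4.698 m

γ = 1.26 × 9.81 = 12.3606 kN/m³.
A = 4.69 × 1.6 = 7.504 m².
From F = γ·h_c·A, the centroid depth is h_c = 510/(12.3606 × 7.504) = 5.49842 m.
The centroid lies 1.6/2 = 0.8 m below the top edge, so the top edge sits at h_top = 5.49842 − 0.8 = 4.69842 m below the surface.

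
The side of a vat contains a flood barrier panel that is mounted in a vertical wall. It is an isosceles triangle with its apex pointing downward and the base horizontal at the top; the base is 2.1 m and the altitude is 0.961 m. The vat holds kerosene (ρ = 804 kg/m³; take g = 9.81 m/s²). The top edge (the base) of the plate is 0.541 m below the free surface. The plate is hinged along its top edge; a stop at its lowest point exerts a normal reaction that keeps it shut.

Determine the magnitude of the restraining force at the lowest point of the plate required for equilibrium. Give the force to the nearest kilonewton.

γ = ρg = 804 × 9.81 / 1000 = 7.88724 kN/m³.
With the apex down, the centroid sits h/3 = 0.961/3 = 0.320333 m below the base (the top edge), so the centroid depth is h_c = 0.541 + 0.320333 = 0.861333 m.
A = ½ × 2.1 × 0.961 = 1.00905 m².
Resultant F = γ·h_c·A = 7.88724 × 0.861333 × 1.00905 = 6.85502 kN.
I_c = b·h³/36 = 2.1 × 0.961³/36 = 0.051771 m⁴.
Centre of pressure: y_p = y_c + I_c/(y_c·A) = 0.861333 + 0.051771/(0.861333 × 1.00905) = 0.861333 + 0.0595666 = 0.9209 m along the plane.
The resultant acts 0.320333 + 0.0595666 = 0.3799 m (along the plate) below the hinge at the top edge, so the moment about the hinge is M = F × 0.3799 = 6.85502 × 0.3799 = 2.60422 kN·m.
A normal force at the bottom, 0.961 m from the hinge, must supply this moment: P = 2.60422/0.961 = 2.70991 kN.

P ≈ 3 kN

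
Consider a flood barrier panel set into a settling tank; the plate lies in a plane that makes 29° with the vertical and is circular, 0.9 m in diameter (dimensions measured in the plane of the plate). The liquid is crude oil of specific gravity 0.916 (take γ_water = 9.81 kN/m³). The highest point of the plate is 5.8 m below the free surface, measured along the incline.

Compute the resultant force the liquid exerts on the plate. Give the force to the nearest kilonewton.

γ = 0.916 × 9.81 = 8.98596 kN/m³.
The plate makes 29° with the vertical, i.e. θ = 90° − 29° = 61° to the horizontal. Measuring y along the incline from the free-surface line, vertical depth h = y·sinθ with sinθ = 0.874620.
The centroid is at the centre, 0.45 m below the top of the plate, so y_c = 5.8 + 0.45 = 6.25 m and h_c = 6.25 × 0.874620 = 5.46637 m.
A = π(0.45)² = 0.636173 m².
Resultant F = γ·h_c·A = 8.98596 × 5.46637 × 0.636173 = 31.2492 kN.

F ≈ 31 kN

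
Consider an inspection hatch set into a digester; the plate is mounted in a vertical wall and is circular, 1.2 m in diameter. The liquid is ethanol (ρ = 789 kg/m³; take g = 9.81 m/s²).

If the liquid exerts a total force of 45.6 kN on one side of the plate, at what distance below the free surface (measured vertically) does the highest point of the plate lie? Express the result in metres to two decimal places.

γ = ρg = 789 × 9.81 / 1000 = 7.74009 kN/m³.
A = π(0.6)² = 1.13097 m².
From F = γ·h_c·A, the centroid depth is h_c = 45.6/(7.74009 × 1.13097) = 5.20916 m.
The centroid is at the centre, 0.6 m below the top of the plate, so the highest point sits at h_top = 5.20916 − 0.6 = 4.60916 m below the surface.

d_top ≈ 4.61 m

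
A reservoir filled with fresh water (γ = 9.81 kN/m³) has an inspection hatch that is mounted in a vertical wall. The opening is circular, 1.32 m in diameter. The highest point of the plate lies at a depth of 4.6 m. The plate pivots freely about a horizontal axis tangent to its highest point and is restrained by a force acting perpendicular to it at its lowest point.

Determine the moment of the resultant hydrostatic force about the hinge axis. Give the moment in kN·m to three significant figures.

γ = 9.81 kN/m³.
The centroid is at the centre, 0.66 m below the top of the plate, so the centroid depth is h_c = 4.6 + 0.66 = 5.26 m.
A = π(0.66)² = 1.36848 m².
Resultant F = γ·h_c·A = 9.81 × 5.26 × 1.36848 = 70.6144 kN.
I_c = πr⁴/4 = π × 0.66⁴/4 = 0.149027 m⁴.
Centre of pressure: y_p = y_c + I_c/(y_c·A) = 5.26 + 0.149027/(5.26 × 1.36848) = 5.26 + 0.0207034 = 5.2807 m along the plane.
The resultant acts 0.66 + 0.0207034 = 0.680703 m (along the plate) below the hinge at the top edge, so the moment about the hinge is M = F × 0.680703 = 70.6144 × 0.680703 = 48.0674 kN·m.

M ≈ 48.1 kN·m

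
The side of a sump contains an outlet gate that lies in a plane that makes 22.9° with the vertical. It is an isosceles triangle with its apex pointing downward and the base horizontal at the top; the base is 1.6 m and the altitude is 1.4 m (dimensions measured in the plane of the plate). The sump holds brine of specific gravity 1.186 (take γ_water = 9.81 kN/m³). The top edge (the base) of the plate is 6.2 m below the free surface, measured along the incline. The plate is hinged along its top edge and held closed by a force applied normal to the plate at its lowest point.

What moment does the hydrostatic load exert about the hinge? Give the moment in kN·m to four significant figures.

M ≈ 38.65 kN·m

γ = 1.186 × 9.81 = 11.63466 kN/m³.
The plate makes 22.9° with the vertical, i.e. θ = 90° − 22.9° = 67.1° to the horizontal. Measuring y along the incline from the free-surface line, vertical depth h = y·sinθ with sinθ = 0.921185.
With the apex down, the centroid sits h/3 = 1.4/3 = 0.466667 m below the base (the top edge), so y_c = 6.2 + 0.466667 = 6.66667 m and h_c = 6.66667 × 0.921185 = 6.14124 m.
A = ½ × 1.6 × 1.4 = 1.12 m².
Resultant F = γ·h_c·A = 11.63466 × 6.14124 × 1.12 = 80.0254 kN.
I_c = b·h³/36 = 1.6 × 1.4³/36 = 0.121956 m⁴.
Centre of pressure: y_p = y_c + I_c/(y_c·A) = 6.66667 + 0.121956/(6.66667 × 1.12) = 6.66667 + 0.0163334 = 6.683 m along the plane.
The resultant acts 0.466667 + 0.0163334 = 0.483 m (along the plate) below the hinge at the top edge, so the moment about the hinge is M = F × 0.483 = 80.0254 × 0.483 = 38.6523 kN·m.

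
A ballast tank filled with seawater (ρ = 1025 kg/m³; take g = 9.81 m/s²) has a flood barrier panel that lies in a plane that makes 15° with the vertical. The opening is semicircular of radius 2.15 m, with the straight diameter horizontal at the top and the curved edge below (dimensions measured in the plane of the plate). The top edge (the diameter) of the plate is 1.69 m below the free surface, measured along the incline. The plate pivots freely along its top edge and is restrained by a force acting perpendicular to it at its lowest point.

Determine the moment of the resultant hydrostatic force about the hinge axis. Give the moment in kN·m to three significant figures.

γ = ρg = 1025 × 9.81 / 1000 = 10.05525 kN/m³.
The plate makes 15° with the vertical, i.e. θ = 90° − 15° = 75° to the horizontal. Measuring y along the incline from the free-surface line, vertical depth h = y·sinθ with sinθ = 0.965926.
The centroid of a semicircle lies 4r/(3π) = 0.912488 m from the diameter, here below the top edge, so y_c = 1.69 + 0.912488 = 2.60249 m and h_c = 2.60249 × 0.965926 = 2.51381 m.
A = πr²/2 = π × 2.15²/2 = 7.26101 m².
Resultant F = γ·h_c·A = 10.05525 × 2.51381 × 7.26101 = 183.536 kN.
I_c = (π/8 − 8/(9π))·r⁴ = 0.109757 × 2.15⁴ = 2.34523 m⁴.
Centre of pressure: y_p = y_c + I_c/(y_c·A) = 2.60249 + 2.34523/(2.60249 × 7.26101) = 2.60249 + 0.124108 = 2.7266 m along the plane.
The resultant acts 0.912488 + 0.124108 = 1.0366 m (along the plate) below the hinge at the top edge, so the moment about the hinge is M = F × 1.0366 = 183.536 × 1.0366 = 190.253 kN·m.

M ≈ 190 kN·m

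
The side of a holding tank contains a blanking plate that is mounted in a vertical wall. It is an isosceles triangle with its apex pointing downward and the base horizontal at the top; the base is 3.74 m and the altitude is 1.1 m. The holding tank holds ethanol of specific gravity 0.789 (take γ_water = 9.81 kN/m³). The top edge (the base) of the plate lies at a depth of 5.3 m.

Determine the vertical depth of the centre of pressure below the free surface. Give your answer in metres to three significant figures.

h_p = 5.68 m

γ = 0.789 × 9.81 = 7.74009 kN/m³.
With the apex down, the centroid sits h/3 = 1.1/3 = 0.366667 m below the base (the top edge), so the centroid depth is h_c = 5.3 + 0.366667 = 5.66667 m.
A = ½ × 3.74 × 1.1 = 2.057 m².
Resultant F = γ·h_c·A = 7.74009 × 5.66667 × 2.057 = 90.2211 kN.
I_c = b·h³/36 = 3.74 × 1.1³/36 = 0.138276 m⁴.
Centre of pressure: y_p = y_c + I_c/(y_c·A) = 5.66667 + 0.138276/(5.66667 × 2.057) = 5.66667 + 0.0118627 = 5.67853 m along the plane.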